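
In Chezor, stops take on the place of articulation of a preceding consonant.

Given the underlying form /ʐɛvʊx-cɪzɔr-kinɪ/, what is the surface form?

[ʐɛvʊxkɪzɔrtinɪ]

/c/ is a voiceless palatal stop. The preceding trigger /x/ is velar, so /c/ must become velar as well.
Changing only its place to velar gives [k] — the voiceless velar stop.
The same rule applies at the second boundary: /k/ → [t] next to /r/.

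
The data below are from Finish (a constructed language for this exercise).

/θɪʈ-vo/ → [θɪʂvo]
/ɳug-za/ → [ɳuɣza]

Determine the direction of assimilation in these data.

Underlying /ʈ/ is realised as [ʂ] next to /v/; /v/ itself does not change.
The change stop → fricative matches the manner of the following /v/, identifying this as manner assimilation.
Checking the remaining alternation: /g/ → [ɣ] before /z/ (stop → fricative, matching a fricative) — only manner changes, and always toward the following segment.
Since the segment that changes precedes the conditioning segment, the assimilation is regressive.

regressive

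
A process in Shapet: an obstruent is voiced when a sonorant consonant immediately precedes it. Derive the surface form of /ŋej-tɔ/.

[ŋejdɔ]

The rule targets /t/ (voiceless alveolar stop), which sits after the trigger /j/ (voiced).
The voiced alveolar stop is [d], so /t/ → [d].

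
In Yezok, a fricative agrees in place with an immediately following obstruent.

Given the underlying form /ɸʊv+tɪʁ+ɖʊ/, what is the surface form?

/v/ is a voiced labiodental fricative. The following trigger /t/ is alveolar, so /v/ must become alveolar as well.
Changing only its place to alveolar gives [z] — the voiced alveolar fricative.
The same rule applies at the second boundary: /ʁ/ → [ʐ] next to /ɖ/.

[ɸʊztɪʐɖʊ]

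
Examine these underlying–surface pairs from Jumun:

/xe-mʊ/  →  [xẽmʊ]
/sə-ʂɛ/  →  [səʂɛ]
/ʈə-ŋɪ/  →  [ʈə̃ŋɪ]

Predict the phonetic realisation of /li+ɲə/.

The data show regressive nasality assimilation (vowel nasalisation): /e/ → [ẽ] before /m/; /ə/ → [ə̃] before /ŋ/ — a vowel is nasalised by an immediately following nasal consonant.
No change occurs in [səʂɛ] because the vowel at the boundary is adjacent to an oral consonant, not a nasal (/ə/ next to /ʂ/).
The vowel /i/ is adjacent to the following nasal /ɲ/, so it acquires [+nasal] and surfaces as [ĩ].

[lĩɲə]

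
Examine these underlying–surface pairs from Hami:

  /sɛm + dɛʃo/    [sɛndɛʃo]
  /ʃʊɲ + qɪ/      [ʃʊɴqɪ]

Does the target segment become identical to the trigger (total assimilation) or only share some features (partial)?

partial assimilation

The segment that alternates is /m/, which surfaces as [n] when adjacent to /d/.
/m/ is bilabial while /d/ is alveolar; the output [n] is alveolar, matching the trigger — so the feature that spreads is place.
Manner and voice are unchanged, so the assimilation is partial, not total.
The other alternating form patterns the same way: /ɲ/ → [ɴ] before /q/ (palatal → uvular, matching uvular) — only place changes, and always toward the following segment.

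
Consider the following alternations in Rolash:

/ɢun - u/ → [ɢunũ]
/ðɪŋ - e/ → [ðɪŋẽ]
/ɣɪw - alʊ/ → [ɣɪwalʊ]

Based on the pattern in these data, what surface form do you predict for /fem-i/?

[femĩ]

The data show progressive nasality assimilation (vowel nasalisation): /u/ → [ũ] after /n/; /e/ → [ẽ] after /ŋ/ — a vowel is nasalised by an immediately preceding nasal consonant.
No change occurs in [ɣɪwalʊ] because the vowel at the boundary is adjacent to an oral consonant, not a nasal (/a/ next to /w/).
/i/ sits next to the nasal /m/ and is therefore nasalised to [ĩ].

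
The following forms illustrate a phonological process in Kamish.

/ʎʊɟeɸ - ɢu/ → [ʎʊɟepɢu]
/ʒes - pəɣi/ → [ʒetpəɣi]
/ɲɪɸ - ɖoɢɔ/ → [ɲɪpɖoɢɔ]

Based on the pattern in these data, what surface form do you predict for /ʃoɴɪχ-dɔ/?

The data show regressive manner assimilation: /ɸ/ → [p] before /ɢ/; /s/ → [t] before /p/; /ɸ/ → [p] before /ɖ/. In each pair only manner changes, matching the following consonant, while place and voice stay constant.
/χ/ is a voiceless uvular fricative. The following trigger /d/ is a stop, so /χ/ must become a stop as well.
The voiceless uvular stop is [q], so /χ/ → [q].

[ʃoɴɪqdɔ]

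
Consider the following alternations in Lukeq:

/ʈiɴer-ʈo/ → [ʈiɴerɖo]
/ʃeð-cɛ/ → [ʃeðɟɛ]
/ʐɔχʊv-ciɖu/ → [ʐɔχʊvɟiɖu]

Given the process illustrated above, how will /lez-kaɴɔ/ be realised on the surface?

[lezgaɴɔ]

The data show progressive voicing assimilation: /ʈ/ → [ɖ] after /r/; /c/ → [ɟ] after /ð/; /c/ → [ɟ] after /v/. In each pair only voicing changes, matching the preceding consonant, while place and manner stay constant.
/k/ is a voiceless velar stop. The preceding trigger /z/ is voiced, so /k/ must become voiced as well.
A voiced velar stop is [g], so the surface segment is [g].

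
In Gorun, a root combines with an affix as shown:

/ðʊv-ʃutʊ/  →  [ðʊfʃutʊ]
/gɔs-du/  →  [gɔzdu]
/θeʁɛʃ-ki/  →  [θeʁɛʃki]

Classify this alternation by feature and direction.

The segment that alternates is /v/, which surfaces as [f] when adjacent to /ʃ/.
/v/ is voiced while /ʃ/ is voiceless; the output [f] is voiceless, matching the trigger — so the feature that spreads is voicing.
Place and manner are unchanged, so the assimilation is partial, not total.
The other alternating form patterns the same way: /s/ → [z] before /d/ (voiceless → voiced, matching voiced) — only voicing changes, and always toward the following segment.
Nothing changes in [θeʁɛʃki]: there the adjacent consonants already agree in voicing (/ʃ/ and /k/ are both voiceless), so this form is consistent with the same rule.
The trigger is the following segment, so the direction is regressive (anticipatory).

regressive voicing assimilation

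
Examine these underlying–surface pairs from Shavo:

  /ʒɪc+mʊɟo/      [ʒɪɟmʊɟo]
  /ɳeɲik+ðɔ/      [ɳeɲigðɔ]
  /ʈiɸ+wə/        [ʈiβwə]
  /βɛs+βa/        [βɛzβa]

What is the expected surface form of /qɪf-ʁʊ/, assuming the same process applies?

The data show regressive voicing assimilation: /c/ → [ɟ] before /m/; /k/ → [g] before /ð/; /ɸ/ → [β] before /w/; /s/ → [z] before /β/. In each pair only voicing changes, matching the following consonant, while place and manner stay constant.
The rule targets /f/ (voiceless labiodental fricative), which sits before the trigger /ʁ/ (voiced).
Changing only its voicing to voiced gives [v] — the voiced labiodental fricative.

[qɪvʁʊ]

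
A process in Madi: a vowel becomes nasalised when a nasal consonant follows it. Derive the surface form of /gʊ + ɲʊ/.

[gʊ̃ɲʊ]

/ʊ/ sits next to the nasal /ɲ/ and is therefore nasalised to [ʊ̃].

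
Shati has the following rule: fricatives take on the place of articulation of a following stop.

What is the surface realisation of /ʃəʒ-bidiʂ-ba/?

/ʒ/ is a voiced postalveolar fricative. The following trigger /b/ is bilabial, so /ʒ/ must become bilabial as well.
The voiced bilabial fricative is [β], so /ʒ/ → [β].
At the second juncture, /ʂ/ likewise becomes [ɸ] adjacent to /b/.

[ʃəβbidiɸba]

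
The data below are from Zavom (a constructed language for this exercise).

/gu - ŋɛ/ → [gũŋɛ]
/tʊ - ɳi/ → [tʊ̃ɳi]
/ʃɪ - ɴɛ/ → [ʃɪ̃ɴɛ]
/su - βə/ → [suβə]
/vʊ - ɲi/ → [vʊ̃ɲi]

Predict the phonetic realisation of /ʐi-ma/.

[ʐĩma]

The data show regressive nasality assimilation (vowel nasalisation): /u/ → [ũ] before /ŋ/; /ʊ/ → [ʊ̃] before /ɳ/; /ɪ/ → [ɪ̃] before /ɴ/; /ʊ/ → [ʊ̃] before /ɲ/ — a vowel is nasalised by an immediately following nasal consonant.
No change occurs in [suβə] because the vowel at the boundary is adjacent to an oral consonant, not a nasal (/u/ next to /β/).
The vowel /i/ is adjacent to the following nasal /m/, so it acquires [+nasal] and surfaces as [ĩ].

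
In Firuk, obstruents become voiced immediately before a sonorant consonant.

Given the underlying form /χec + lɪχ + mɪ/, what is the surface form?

The rule targets /c/ (voiceless palatal stop), which sits before the trigger /l/ (voiced).
The voiced palatal stop is [ɟ], so /c/ → [ɟ].
The same rule applies at the second boundary: /χ/ → [ʁ] next to /m/.

[χeɟlɪʁmɪ]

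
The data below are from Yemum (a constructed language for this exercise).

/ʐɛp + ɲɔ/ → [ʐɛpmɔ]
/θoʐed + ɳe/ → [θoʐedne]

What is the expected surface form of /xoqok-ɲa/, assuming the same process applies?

The data show progressive place assimilation: /ɲ/ → [m] after /p/; /ɳ/ → [n] after /d/. In each pair only place changes, matching the preceding consonant, while manner and voice stay constant.
The rule targets /ɲ/ (voiced palatal nasal), which sits after the trigger /k/ (velar).
The voiced velar nasal is [ŋ], so /ɲ/ → [ŋ].

[xoqokŋa]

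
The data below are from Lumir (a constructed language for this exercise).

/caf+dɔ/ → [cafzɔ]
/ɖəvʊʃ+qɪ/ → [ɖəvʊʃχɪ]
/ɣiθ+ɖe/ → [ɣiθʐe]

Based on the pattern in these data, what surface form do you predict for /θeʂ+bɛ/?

[θeʂβɛ]

The data show progressive manner assimilation: /d/ → [z] after /f/; /q/ → [χ] after /ʃ/; /ɖ/ → [ʐ] after /θ/. In each pair only manner changes, matching the preceding consonant, while place and voice stay constant.
/b/ is a voiced bilabial stop. The preceding trigger /ʂ/ is a fricative, so /b/ must become a fricative as well.
A voiced bilabial fricative is [β], so the surface segment is [β].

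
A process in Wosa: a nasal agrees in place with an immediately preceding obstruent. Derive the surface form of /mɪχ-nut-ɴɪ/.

[mɪχɴutnɪ]

The rule targets /n/ (voiced alveolar nasal), which sits after the trigger /χ/ (uvular).
A voiced uvular nasal is [ɴ], so the surface segment is [ɴ].
At the second juncture, /ɴ/ likewise becomes [n] adjacent to /t/.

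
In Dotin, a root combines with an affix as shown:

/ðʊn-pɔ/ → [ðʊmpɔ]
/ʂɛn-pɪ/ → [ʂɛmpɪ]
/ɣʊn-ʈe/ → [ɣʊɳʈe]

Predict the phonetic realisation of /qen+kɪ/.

[qeŋkɪ]

The data show regressive place assimilation: /n/ → [m] before /p/; /n/ → [ɳ] before /ʈ/. In each pair only place changes, matching the following consonant, while manner and voice stay constant.
/n/ is a voiced alveolar nasal. The following trigger /k/ is velar, so /n/ must become velar as well.
Changing only its place to velar gives [ŋ] — the voiced velar nasal.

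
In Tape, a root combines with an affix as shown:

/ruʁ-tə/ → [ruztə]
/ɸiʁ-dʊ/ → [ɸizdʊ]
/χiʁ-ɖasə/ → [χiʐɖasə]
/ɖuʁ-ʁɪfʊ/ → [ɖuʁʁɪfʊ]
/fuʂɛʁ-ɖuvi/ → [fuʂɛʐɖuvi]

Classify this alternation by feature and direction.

regressive place assimilation

The segment that alternates is /ʁ/, which surfaces as [z] when adjacent to /t/.
The change uvular → alveolar matches the place of the following /t/, identifying this as place assimilation.
Manner and voice are unchanged, so the assimilation is partial, not total.
The other alternating forms pattern the same way: /ʁ/ → [z] before /d/ (uvular → alveolar, matching alveolar); /ʁ/ → [ʐ] before /ɖ/ (uvular → retroflex, matching retroflex) — only place changes, and always toward the following segment.
No alternation appears in [ɖuʁʁɪfʊ]: there the adjacent consonants already agree in place (/ʁ/ and /ʁ/ are both uvular), so this form is consistent with the same rule.
The trigger is the following segment, so the direction is regressive (anticipatory).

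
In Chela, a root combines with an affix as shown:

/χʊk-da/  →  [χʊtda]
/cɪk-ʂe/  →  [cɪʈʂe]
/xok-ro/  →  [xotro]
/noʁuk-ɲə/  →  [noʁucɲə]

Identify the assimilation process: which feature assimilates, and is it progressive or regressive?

Underlying /k/ is realised as [t] next to /d/; /d/ itself does not change.
The change velar → alveolar matches the place of the following /d/, identifying this as place assimilation.
Manner and voice are unchanged, so the assimilation is partial, not total.
Checking the remaining alternations: /k/ → [ʈ] before /ʂ/ (velar → retroflex, matching retroflex); /k/ → [t] before /r/ (velar → alveolar, matching alveolar); /k/ → [c] before /ɲ/ (velar → palatal, matching palatal) — only place changes, and always toward the following segment.
The trigger is the following segment, so the direction is regressive (anticipatory).

regressive place assimilation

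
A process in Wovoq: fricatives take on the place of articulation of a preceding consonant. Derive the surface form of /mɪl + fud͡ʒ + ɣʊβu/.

[mɪlsud͡ʒʒʊβu]

/f/ is a voiceless labiodental fricative. The preceding trigger /l/ is alveolar, so /f/ must become alveolar as well.
A voiceless alveolar fricative is [s], so the surface segment is [s].
The same rule applies at the second boundary: /ɣ/ → [ʒ] next to /d͡ʒ/.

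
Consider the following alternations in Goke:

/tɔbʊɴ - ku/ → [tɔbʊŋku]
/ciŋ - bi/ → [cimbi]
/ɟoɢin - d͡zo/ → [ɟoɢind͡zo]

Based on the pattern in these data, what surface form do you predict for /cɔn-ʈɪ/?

The data show regressive place assimilation: /ɴ/ → [ŋ] before /k/; /ŋ/ → [m] before /b/. In each pair only place changes, matching the following consonant, while manner and voice stay constant.
No alternation appears in [ɟoɢind͡zo]: there the adjacent consonants already agree in place (/n/ and /d͡z/ are both alveolar), so this form is consistent with the same rule.
The rule targets /n/ (voiced alveolar nasal), which sits before the trigger /ʈ/ (retroflex).
A voiced retroflex nasal is [ɳ], so the surface segment is [ɳ].

[cɔɳʈɪ]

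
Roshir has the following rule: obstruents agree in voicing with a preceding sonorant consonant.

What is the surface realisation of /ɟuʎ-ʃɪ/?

[ɟuʎʒɪ]

The rule targets /ʃ/ (voiceless postalveolar fricative), which sits after the trigger /ʎ/ (voiced).
The voiced postalveolar fricative is [ʒ], so /ʃ/ → [ʒ].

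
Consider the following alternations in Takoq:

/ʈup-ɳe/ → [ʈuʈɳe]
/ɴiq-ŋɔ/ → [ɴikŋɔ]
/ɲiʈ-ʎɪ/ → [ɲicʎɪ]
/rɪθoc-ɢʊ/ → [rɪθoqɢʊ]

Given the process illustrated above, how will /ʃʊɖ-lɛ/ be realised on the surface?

[ʃʊdlɛ]

The data show regressive place assimilation: /p/ → [ʈ] before /ɳ/; /q/ → [k] before /ŋ/; /ʈ/ → [c] before /ʎ/; /c/ → [q] before /ɢ/. In each pair only place changes, matching the following consonant, while manner and voice stay constant.
/ɖ/ is a voiced retroflex stop. The following trigger /l/ is alveolar, so /ɖ/ must become alveolar as well.
Changing only its place to alveolar gives [d] — the voiced alveolar stop.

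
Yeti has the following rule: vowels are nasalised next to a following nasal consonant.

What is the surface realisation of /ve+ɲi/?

[vẽɲi]

The vowel /e/ is adjacent to the following nasal /ɲ/, so it acquires [+nasal] and surfaces as [ẽ].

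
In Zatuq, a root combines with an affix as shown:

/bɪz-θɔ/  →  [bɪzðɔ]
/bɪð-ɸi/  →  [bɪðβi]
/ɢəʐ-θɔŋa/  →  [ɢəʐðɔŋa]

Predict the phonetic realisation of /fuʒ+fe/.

[fuʒve]

The data show progressive voicing assimilation: /θ/ → [ð] after /z/; /ɸ/ → [β] after /ð/; /θ/ → [ð] after /ʐ/. In each pair only voicing changes, matching the preceding consonant, while place and manner stay constant.
/f/ is a voiceless labiodental fricative. The preceding trigger /ʒ/ is voiced, so /f/ must become voiced as well.
Changing only its voicing to voiced gives [v] — the voiced labiodental fricative.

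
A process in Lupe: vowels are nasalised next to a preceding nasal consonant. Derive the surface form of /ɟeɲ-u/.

/u/ sits next to the nasal /ɲ/ and is therefore nasalised to [ũ].

[ɟeɲũ]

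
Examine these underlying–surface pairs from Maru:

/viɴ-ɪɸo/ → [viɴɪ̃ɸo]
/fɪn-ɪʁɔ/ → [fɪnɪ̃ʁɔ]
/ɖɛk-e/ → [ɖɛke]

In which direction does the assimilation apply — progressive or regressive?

The vowel /ɪ/ surfaces as nasalised [ɪ̃] next to the preceding nasal /ɴ/ — it has acquired the [+nasal] feature of its neighbour.
The other form shows the same pattern: /ɪ/ → [ɪ̃] after /n/ — each time a vowel is nasalised next to a preceding nasal.
No change occurs in [ɖɛke] because the vowel at the boundary is adjacent to an oral consonant, not a nasal (/e/ next to /k/).
Because the conditioning nasal is to the left of the vowel that changes, the process is progressive (perseverative).

progressive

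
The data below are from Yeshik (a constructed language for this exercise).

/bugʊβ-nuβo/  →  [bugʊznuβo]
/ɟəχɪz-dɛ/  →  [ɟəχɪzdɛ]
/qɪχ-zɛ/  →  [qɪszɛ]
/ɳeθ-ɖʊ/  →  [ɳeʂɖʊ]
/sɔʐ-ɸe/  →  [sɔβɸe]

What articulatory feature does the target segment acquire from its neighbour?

Underlying /β/ is realised as [z] next to /n/; /n/ itself does not change.
/β/ is bilabial while /n/ is alveolar; the output [z] is alveolar, matching the trigger — so the feature that spreads is place.
The other alternating forms pattern the same way: /χ/ → [s] before /z/ (uvular → alveolar, matching alveolar); /θ/ → [ʂ] before /ɖ/ (dental → retroflex, matching retroflex); /ʐ/ → [β] before /ɸ/ (retroflex → bilabial, matching bilabial) — only place changes, and always toward the following segment.
Nothing changes in [ɟəχɪzdɛ]: there the adjacent consonants already agree in place (/z/ and /d/ are both alveolar), so this form is consistent with the same rule.

place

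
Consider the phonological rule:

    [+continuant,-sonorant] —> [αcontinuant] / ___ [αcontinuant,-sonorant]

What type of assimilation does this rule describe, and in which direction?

regressive manner assimilation

The rule copies [continuant] (continuancy) from the environment onto the target fricatives; since [±continuant] encodes the stop/fricative manner contrast, the assimilating dimension is manner.
Since the environment is written after the underscore, the trigger follows the target; the direction is regressive.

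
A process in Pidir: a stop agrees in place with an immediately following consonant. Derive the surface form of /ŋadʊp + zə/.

The rule targets /p/ (voiceless bilabial stop), which sits before the trigger /z/ (alveolar).
A voiceless alveolar stop is [t], so the surface segment is [t].

[ŋadʊtzə]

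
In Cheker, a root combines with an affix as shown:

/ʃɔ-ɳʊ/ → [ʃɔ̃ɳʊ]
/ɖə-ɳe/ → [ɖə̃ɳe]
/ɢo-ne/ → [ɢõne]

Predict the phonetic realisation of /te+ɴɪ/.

The data show regressive nasality assimilation (vowel nasalisation): /ɔ/ → [ɔ̃] before /ɳ/; /ə/ → [ə̃] before /ɳ/; /o/ → [õ] before /n/ — a vowel is nasalised by an immediately following nasal consonant.
/e/ sits next to the nasal /ɴ/ and is therefore nasalised to [ẽ].

[tẽɴɪ]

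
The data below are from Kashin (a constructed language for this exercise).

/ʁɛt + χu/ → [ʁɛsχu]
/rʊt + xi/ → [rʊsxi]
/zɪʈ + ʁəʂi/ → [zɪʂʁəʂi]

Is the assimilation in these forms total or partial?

The segment that alternates is /t/, which surfaces as [s] when adjacent to /χ/.
The change stop → fricative matches the manner of the following /χ/, identifying this as manner assimilation.
Place and voice are unchanged, so the assimilation is partial, not total.
Checking the remaining alternations: /t/ → [s] before /x/ (stop → fricative, matching a fricative); /ʈ/ → [ʂ] before /ʁ/ (stop → fricative, matching a fricative) — only manner changes, and always toward the following segment.

partial assimilation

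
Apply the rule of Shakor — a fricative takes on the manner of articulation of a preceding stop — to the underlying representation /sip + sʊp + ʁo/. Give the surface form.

[siptʊpɢo]

/s/ is a voiceless alveolar fricative. The preceding trigger /p/ is a stop, so /s/ must become a stop as well.
The voiceless alveolar stop is [t], so /s/ → [t].
The same rule applies at the second boundary: /ʁ/ → [ɢ] next to /p/.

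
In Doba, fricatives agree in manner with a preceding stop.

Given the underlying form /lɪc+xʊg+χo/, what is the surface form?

The rule targets /x/ (voiceless velar fricative), which sits after the trigger /c/ (stop).
The voiceless velar stop is [k], so /x/ → [k].
At the second juncture, /χ/ likewise becomes [q] adjacent to /g/.

[lɪckʊgqo]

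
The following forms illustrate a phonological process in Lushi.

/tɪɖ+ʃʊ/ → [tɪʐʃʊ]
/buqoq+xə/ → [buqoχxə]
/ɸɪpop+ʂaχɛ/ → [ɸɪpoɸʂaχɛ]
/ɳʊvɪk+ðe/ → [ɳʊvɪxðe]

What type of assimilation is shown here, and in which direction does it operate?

regressive manner assimilation

Underlying /ɖ/ is realised as [ʐ] next to /ʃ/; /ʃ/ itself does not change.
/ɖ/ is a stop while /ʃ/ is a fricative; the output [ʐ] is a fricative, matching the trigger — so the feature that spreads is manner.
Place and voice are unchanged, so the assimilation is partial, not total.
The same holds elsewhere in the data: /q/ → [χ] before /x/ (stop → fricative, matching a fricative); /p/ → [ɸ] before /ʂ/ (stop → fricative, matching a fricative); /k/ → [x] before /ð/ (stop → fricative, matching a fricative) — only manner changes, and always toward the following segment.
The trigger is the following segment, so the direction is regressive (anticipatory).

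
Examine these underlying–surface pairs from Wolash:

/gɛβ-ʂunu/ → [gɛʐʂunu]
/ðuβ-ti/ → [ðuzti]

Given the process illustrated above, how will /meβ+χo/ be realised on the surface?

The data show regressive place assimilation: /β/ → [ʐ] before /ʂ/; /β/ → [z] before /t/. In each pair only place changes, matching the following consonant, while manner and voice stay constant.
The rule targets /β/ (voiced bilabial fricative), which sits before the trigger /χ/ (uvular).
The voiced uvular fricative is [ʁ], so /β/ → [ʁ].

[meʁχo]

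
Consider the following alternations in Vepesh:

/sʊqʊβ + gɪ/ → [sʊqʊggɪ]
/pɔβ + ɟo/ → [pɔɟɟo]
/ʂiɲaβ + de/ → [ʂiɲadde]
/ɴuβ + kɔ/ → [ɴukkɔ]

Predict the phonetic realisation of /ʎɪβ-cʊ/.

[ʎɪccʊ]

The data show regressive total assimilation (/β/ → [g] before /g/; /β/ → [ɟ] before /ɟ/; /β/ → [d] before /d/; /β/ → [k] before /k/): in every case the target segment becomes identical to its following neighbour, copying more than a single feature.
/β/ is the segment targeted by the rule; it sits immediately before /c/, so it assimilates completely and surfaces as [c].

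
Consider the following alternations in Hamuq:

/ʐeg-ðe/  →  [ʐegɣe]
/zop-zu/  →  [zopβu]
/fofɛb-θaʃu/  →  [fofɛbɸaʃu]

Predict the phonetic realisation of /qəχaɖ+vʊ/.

[qəχaɖʐʊ]

The data show progressive place assimilation: /ð/ → [ɣ] after /g/; /z/ → [β] after /p/; /θ/ → [ɸ] after /b/. In each pair only place changes, matching the preceding consonant, while manner and voice stay constant.
/v/ is a voiced labiodental fricative. The preceding trigger /ɖ/ is retroflex, so /v/ must become retroflex as well.
A voiced retroflex fricative is [ʐ], so the surface segment is [ʐ].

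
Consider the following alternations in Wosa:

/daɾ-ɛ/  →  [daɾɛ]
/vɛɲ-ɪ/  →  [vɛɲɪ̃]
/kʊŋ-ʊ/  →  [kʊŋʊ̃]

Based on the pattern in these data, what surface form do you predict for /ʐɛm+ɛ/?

The data show progressive nasality assimilation (vowel nasalisation): /ɪ/ → [ɪ̃] after /ɲ/; /ʊ/ → [ʊ̃] after /ŋ/ — a vowel is nasalised by an immediately preceding nasal consonant.
No change occurs in [daɾɛ] because the vowel at the boundary is adjacent to an oral consonant, not a nasal (/ɛ/ next to /ɾ/).
The vowel /ɛ/ is adjacent to the preceding nasal /m/, so it acquires [+nasal] and surfaces as [ɛ̃].

[ʐɛmɛ̃]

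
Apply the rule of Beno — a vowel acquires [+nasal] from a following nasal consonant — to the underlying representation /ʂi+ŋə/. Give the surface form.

[ʂĩŋə]

/i/ sits next to the nasal /ŋ/ and is therefore nasalised to [ĩ].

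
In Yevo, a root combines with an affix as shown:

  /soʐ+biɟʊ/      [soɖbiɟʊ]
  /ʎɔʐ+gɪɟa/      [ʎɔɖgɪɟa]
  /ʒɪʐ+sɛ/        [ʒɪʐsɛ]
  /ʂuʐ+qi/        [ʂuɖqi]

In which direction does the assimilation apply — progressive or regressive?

regressive

The segment that alternates is /ʐ/, which surfaces as [ɖ] when adjacent to /b/.
/ʐ/ is a fricative while /b/ is a stop; the output [ɖ] is a stop, matching the trigger — so the feature that spreads is manner.
Checking the remaining alternations: /ʐ/ → [ɖ] before /g/ (fricative → stop, matching a stop); /ʐ/ → [ɖ] before /q/ (fricative → stop, matching a stop) — only manner changes, and always toward the following segment.
Nothing changes in [ʒɪʐsɛ]: there the adjacent consonants already agree in manner (/ʐ/ and /s/ are both fricatives), so this form is consistent with the same rule.
The trigger is the following segment, so the direction is regressive (anticipatory).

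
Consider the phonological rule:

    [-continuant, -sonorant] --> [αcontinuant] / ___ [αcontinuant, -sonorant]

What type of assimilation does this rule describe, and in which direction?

The rule copies [continuant] (continuancy) from the environment onto the target stops; since [±continuant] encodes the stop/fricative manner contrast, the assimilating dimension is manner.
The conditioning segment sits to the right of the focus bar, meaning the trigger follows the segment that changes — regressive assimilation.

regressive manner assimilation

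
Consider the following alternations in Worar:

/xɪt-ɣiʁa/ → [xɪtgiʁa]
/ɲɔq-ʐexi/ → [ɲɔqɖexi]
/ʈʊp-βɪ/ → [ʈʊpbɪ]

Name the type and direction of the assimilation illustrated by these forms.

Comparing underlying and surface forms, /ɣ/ → [g] is the alternation; the neighbouring /t/ is constant.
/ɣ/ is a fricative while /t/ is a stop; the output [g] is a stop, matching the trigger — so the feature that spreads is manner.
Place and voice are unchanged, so the assimilation is partial, not total.
Checking the remaining alternations: /ʐ/ → [ɖ] after /q/ (fricative → stop, matching a stop); /β/ → [b] after /p/ (fricative → stop, matching a stop) — only manner changes, and always toward the preceding segment.
Since the segment that changes follows the conditioning segment, the assimilation is progressive.

progressive manner assimilation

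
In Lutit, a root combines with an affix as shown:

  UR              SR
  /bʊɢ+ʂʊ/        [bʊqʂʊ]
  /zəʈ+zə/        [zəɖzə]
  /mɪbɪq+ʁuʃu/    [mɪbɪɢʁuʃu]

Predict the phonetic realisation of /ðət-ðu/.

The data show regressive voicing assimilation: /ɢ/ → [q] before /ʂ/; /ʈ/ → [ɖ] before /z/; /q/ → [ɢ] before /ʁ/. In each pair only voicing changes, matching the following consonant, while place and manner stay constant.
The rule targets /t/ (voiceless alveolar stop), which sits before the trigger /ð/ (voiced).
The voiced alveolar stop is [d], so /t/ → [d].

[ðədðu]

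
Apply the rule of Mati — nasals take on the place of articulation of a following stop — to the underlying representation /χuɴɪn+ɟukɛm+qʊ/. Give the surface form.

/n/ is a voiced alveolar nasal. The following trigger /ɟ/ is palatal, so /n/ must become palatal as well.
A voiced palatal nasal is [ɲ], so the surface segment is [ɲ].
The same rule applies at the second boundary: /m/ → [ɴ] next to /q/.

[χuɴɪɲɟukɛɴqʊ]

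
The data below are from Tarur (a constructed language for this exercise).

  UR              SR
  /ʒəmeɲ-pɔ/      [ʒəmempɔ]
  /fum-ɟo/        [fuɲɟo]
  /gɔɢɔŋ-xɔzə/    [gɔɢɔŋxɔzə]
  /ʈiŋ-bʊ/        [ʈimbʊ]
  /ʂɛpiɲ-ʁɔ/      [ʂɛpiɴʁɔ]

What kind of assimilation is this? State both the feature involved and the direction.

Underlying /ɲ/ is realised as [m] next to /p/; /p/ itself does not change.
The change palatal → bilabial matches the place of the following /p/, identifying this as place assimilation.
Manner and voice are unchanged, so the assimilation is partial, not total.
The other alternating forms pattern the same way: /m/ → [ɲ] before /ɟ/ (bilabial → palatal, matching palatal); /ŋ/ → [m] before /b/ (velar → bilabial, matching bilabial); /ɲ/ → [ɴ] before /ʁ/ (palatal → uvular, matching uvular) — only place changes, and always toward the following segment.
Nothing changes in [gɔɢɔŋxɔzə]: there the adjacent consonants already agree in place (/ŋ/ and /x/ are both velar), so this form is consistent with the same rule.
Since the segment that changes precedes the conditioning segment, the assimilation is regressive.

regressive place assimilation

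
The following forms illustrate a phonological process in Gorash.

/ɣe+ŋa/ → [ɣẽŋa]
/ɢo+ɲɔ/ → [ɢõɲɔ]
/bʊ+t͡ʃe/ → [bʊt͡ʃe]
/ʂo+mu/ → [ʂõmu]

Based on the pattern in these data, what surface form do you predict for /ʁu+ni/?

[ʁũni]

The data show regressive nasality assimilation (vowel nasalisation): /e/ → [ẽ] before /ŋ/; /o/ → [õ] before /ɲ/; /o/ → [õ] before /m/ — a vowel is nasalised by an immediately following nasal consonant.
No change occurs in [bʊt͡ʃe] because the vowel at the boundary is adjacent to an oral consonant, not a nasal (/ʊ/ next to /t͡ʃ/).
The vowel /u/ is adjacent to the following nasal /n/, so it acquires [+nasal] and surfaces as [ũ].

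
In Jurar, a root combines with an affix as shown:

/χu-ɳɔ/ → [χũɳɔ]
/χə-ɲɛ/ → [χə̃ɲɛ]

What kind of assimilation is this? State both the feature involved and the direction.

The vowel /u/ surfaces as nasalised [ũ] next to the following nasal /ɳ/ — it has acquired the [+nasal] feature of its neighbour.
Likewise in the remaining data: /ə/ → [ə̃] before /ɲ/ — each time a vowel is nasalised next to a following nasal.
Because the conditioning nasal is to the right of the vowel that changes, the process is regressive (anticipatory).

regressive nasality assimilation (vowel nasalisation)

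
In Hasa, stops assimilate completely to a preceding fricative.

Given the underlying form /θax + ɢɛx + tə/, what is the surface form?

/ɢ/ is the segment targeted by the rule; it sits immediately after /x/, so it assimilates completely and surfaces as [x].
At the second juncture, /t/ likewise becomes [x] adjacent to /x/.

[θaxxɛxxə]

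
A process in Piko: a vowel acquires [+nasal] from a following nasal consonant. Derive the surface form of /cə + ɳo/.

[cə̃ɳo]

The vowel /ə/ is adjacent to the following nasal /ɳ/, so it acquires [+nasal] and surfaces as [ə̃].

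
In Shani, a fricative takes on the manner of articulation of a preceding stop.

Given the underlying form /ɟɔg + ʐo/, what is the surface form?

The rule targets /ʐ/ (voiced retroflex fricative), which sits after the trigger /g/ (stop).
Changing only its manner to stop gives [ɖ] — the voiced retroflex stop.

[ɟɔgɖo]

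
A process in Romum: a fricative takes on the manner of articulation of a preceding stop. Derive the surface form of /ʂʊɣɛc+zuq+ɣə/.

The rule targets /z/ (voiced alveolar fricative), which sits after the trigger /c/ (stop).
The voiced alveolar stop is [d], so /z/ → [d].
At the second juncture, /ɣ/ likewise becomes [g] adjacent to /q/.

[ʂʊɣɛcduqgə]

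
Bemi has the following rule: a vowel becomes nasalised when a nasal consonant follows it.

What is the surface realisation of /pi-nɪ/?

[pĩnɪ]

The vowel /i/ is adjacent to the following nasal /n/, so it acquires [+nasal] and surfaces as [ĩ].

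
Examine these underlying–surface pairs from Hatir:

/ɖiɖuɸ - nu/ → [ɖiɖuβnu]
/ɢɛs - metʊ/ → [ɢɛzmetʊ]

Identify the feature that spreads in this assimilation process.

The segment that alternates is /ɸ/, which surfaces as [β] when adjacent to /n/.
/ɸ/ is voiceless while /n/ is voiced; the output [β] is voiced, matching the trigger — so the feature that spreads is voicing.
The same holds elsewhere in the data: /s/ → [z] before /m/ (voiceless → voiced, matching voiced) — only voicing changes, and always toward the following segment.

voicing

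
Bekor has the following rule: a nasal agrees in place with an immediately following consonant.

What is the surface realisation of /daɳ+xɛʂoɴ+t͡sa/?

The rule targets /ɳ/ (voiced retroflex nasal), which sits before the trigger /x/ (velar).
A voiced velar nasal is [ŋ], so the surface segment is [ŋ].
At the second juncture, /ɴ/ likewise becomes [n] adjacent to /t͡s/.

[daŋxɛʂont͡sa]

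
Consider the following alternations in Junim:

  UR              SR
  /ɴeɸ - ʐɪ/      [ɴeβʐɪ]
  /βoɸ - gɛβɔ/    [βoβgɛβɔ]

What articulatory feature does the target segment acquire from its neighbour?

Comparing underlying and surface forms, /ɸ/ → [β] is the alternation; the neighbouring /ʐ/ is constant.
/ɸ/ is voiceless while /ʐ/ is voiced; the output [β] is voiced, matching the trigger — so the feature that spreads is voicing.
Checking the remaining alternation: /ɸ/ → [β] before /g/ (voiceless → voiced, matching voiced) — only voicing changes, and always toward the following segment.

voicing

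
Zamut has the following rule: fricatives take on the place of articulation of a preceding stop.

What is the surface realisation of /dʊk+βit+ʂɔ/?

[dʊkɣitsɔ]

/β/ is a voiced bilabial fricative. The preceding trigger /k/ is velar, so /β/ must become velar as well.
Changing only its place to velar gives [ɣ] — the voiced velar fricative.
At the second juncture, /ʂ/ likewise becomes [s] adjacent to /t/.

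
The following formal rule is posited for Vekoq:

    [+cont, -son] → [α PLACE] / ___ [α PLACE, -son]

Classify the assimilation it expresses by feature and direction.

The rule copies the place features (abbreviated [PLACE]) from the environment onto the target, so the assimilating feature is place.
Since the environment is written after the underscore, the trigger follows the target; the direction is regressive.

regressive place assimilation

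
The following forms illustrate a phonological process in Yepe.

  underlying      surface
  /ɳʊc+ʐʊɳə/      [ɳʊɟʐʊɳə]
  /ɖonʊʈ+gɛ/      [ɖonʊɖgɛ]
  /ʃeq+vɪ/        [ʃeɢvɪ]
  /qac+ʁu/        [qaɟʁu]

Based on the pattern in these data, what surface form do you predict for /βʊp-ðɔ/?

The data show regressive voicing assimilation: /c/ → [ɟ] before /ʐ/; /ʈ/ → [ɖ] before /g/; /q/ → [ɢ] before /v/; /c/ → [ɟ] before /ʁ/. In each pair only voicing changes, matching the following consonant, while place and manner stay constant.
The rule targets /p/ (voiceless bilabial stop), which sits before the trigger /ð/ (voiced).
The voiced bilabial stop is [b], so /p/ → [b].

[βʊbðɔ]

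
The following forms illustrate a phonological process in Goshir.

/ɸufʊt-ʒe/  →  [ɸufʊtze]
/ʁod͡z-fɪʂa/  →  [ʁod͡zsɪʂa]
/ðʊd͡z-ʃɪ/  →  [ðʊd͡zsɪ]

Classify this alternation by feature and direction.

progressive place assimilation

The segment that alternates is /ʒ/, which surfaces as [z] when adjacent to /t/.
/ʒ/ is postalveolar while /t/ is alveolar; the output [z] is alveolar, matching the trigger — so the feature that spreads is place.
Manner and voice are unchanged, so the assimilation is partial, not total.
The other alternating forms pattern the same way: /f/ → [s] after /d͡z/ (labiodental → alveolar, matching alveolar); /ʃ/ → [s] after /d͡z/ (postalveolar → alveolar, matching alveolar) — only place changes, and always toward the preceding segment.
The trigger is the preceding segment, so the direction is progressive (perseverative).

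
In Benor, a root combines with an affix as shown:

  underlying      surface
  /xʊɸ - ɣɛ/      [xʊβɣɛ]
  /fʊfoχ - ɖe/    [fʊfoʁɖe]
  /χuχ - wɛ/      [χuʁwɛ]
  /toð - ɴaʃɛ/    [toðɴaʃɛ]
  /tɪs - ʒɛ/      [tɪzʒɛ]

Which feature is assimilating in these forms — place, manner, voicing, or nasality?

voicing

The segment that alternates is /ɸ/, which surfaces as [β] when adjacent to /ɣ/.
The change voiceless → voiced matches the voicing of the following /ɣ/, identifying this as voicing assimilation.
The same holds elsewhere in the data: /χ/ → [ʁ] before /ɖ/ (voiceless → voiced, matching voiced); /χ/ → [ʁ] before /w/ (voiceless → voiced, matching voiced); /s/ → [z] before /ʒ/ (voiceless → voiced, matching voiced) — only voicing changes, and always toward the following segment.
No alternation appears in [toðɴaʃɛ]: there the adjacent consonants already agree in voicing (/ð/ and /ɴ/ are both voiced), so this form is consistent with the same rule.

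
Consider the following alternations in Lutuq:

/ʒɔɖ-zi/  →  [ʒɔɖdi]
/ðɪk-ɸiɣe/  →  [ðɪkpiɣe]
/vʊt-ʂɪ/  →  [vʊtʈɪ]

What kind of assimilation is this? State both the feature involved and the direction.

progressive manner assimilation

Comparing underlying and surface forms, /z/ → [d] is the alternation; the neighbouring /ɖ/ is constant.
/z/ is a fricative while /ɖ/ is a stop; the output [d] is a stop, matching the trigger — so the feature that spreads is manner.
Place and voice are unchanged, so the assimilation is partial, not total.
The other alternating forms pattern the same way: /ɸ/ → [p] after /k/ (fricative → stop, matching a stop); /ʂ/ → [ʈ] after /t/ (fricative → stop, matching a stop) — only manner changes, and always toward the preceding segment.
Since the segment that changes follows the conditioning segment, the assimilation is progressive.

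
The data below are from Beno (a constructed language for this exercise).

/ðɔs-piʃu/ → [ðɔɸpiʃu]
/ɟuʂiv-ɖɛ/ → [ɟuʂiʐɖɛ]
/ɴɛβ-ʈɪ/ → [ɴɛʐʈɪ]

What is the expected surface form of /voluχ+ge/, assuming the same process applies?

[voluxge]

The data show regressive place assimilation: /s/ → [ɸ] before /p/; /v/ → [ʐ] before /ɖ/; /β/ → [ʐ] before /ʈ/. In each pair only place changes, matching the following consonant, while manner and voice stay constant.
/χ/ is a voiceless uvular fricative. The following trigger /g/ is velar, so /χ/ must become velar as well.
A voiceless velar fricative is [x], so the surface segment is [x].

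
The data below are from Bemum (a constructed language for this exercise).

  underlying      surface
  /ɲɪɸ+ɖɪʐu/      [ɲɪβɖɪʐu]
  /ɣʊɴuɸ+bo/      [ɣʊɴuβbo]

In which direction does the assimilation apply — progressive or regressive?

Underlying /ɸ/ is realised as [β] next to /ɖ/; /ɖ/ itself does not change.
The change voiceless → voiced matches the voicing of the following /ɖ/, identifying this as voicing assimilation.
Checking the remaining alternation: /ɸ/ → [β] before /b/ (voiceless → voiced, matching voiced) — only voicing changes, and always toward the following segment.
The trigger is the following segment, so the direction is regressive (anticipatory).

regressive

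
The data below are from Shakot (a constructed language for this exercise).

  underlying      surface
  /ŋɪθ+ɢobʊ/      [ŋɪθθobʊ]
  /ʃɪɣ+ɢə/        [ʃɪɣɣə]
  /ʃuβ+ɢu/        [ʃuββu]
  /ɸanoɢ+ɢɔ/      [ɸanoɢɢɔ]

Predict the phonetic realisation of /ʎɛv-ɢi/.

[ʎɛvvi]

The data show progressive total assimilation (/ɢ/ → [θ] after /θ/; /ɢ/ → [ɣ] after /ɣ/; /ɢ/ → [β] after /β/): in every case the target segment becomes identical to its preceding neighbour, copying more than a single feature.
In [ɸanoɢɢɔ] the two consonants at the boundary are already identical (/ɢ/ + /ɢ/), so the rule applies vacuously and nothing changes.
/ɢ/ is the segment targeted by the rule; it sits immediately after /v/, so it assimilates completely and surfaces as [v].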